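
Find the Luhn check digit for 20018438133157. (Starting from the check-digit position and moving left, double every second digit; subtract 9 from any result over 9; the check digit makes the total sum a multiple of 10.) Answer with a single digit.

Partial digits right→left: 7 5 1 3 3 1 8 3 4 8 1 0 0 2
Double every second digit counting from the check-digit position (so the 1st, 3rd, 5th, ... of the partial from the right).
  doubled (with −9 where >9): 5 2 6 7 8 2 0 → sum 30
  kept as-is: 5 3 1 3 8 0 2 → sum 22
Total = 30 + 22 = 52.
Check digit = (10 − (52 mod 10)) mod 10 = 8.

8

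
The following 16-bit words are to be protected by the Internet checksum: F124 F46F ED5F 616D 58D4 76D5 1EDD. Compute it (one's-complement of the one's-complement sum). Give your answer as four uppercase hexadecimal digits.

One's-complement addition (fold any carry out of bit 15 back into bit 0):
  0xF124 + 0xF46F = 0x1E593 → wrap carry → 0xE594
  0xE594 + 0xED5F = 0x1D2F3 → wrap carry → 0xD2F4
  0xD2F4 + 0x616D = 0x13461 → wrap carry → 0x3462
  0x3462 + 0x58D4 = 0x08D36
  0x8D36 + 0x76D5 = 0x1040B → wrap carry → 0x040C
  0x040C + 0x1EDD = 0x022E9
One's-complement sum = 0x22E9.
Checksum = ~0x22E9 & 0xFFFF = 0xDD16.

DD16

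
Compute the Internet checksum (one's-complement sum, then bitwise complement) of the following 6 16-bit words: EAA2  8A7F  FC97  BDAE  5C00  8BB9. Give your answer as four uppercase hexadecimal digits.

E8DC

One's-complement addition (fold any carry out of bit 15 back into bit 0):
  0xEAA2 + 0x8A7F = 0x17521 → wrap carry → 0x7522
  0x7522 + 0xFC97 = 0x171B9 → wrap carry → 0x71BA
  0x71BA + 0xBDAE = 0x12F68 → wrap carry → 0x2F69
  0x2F69 + 0x5C00 = 0x08B69
  0x8B69 + 0x8BB9 = 0x11722 → wrap carry → 0x1723
One's-complement sum = 0x1723.
Checksum = ~0x1723 & 0xFFFF = 0xE8DC.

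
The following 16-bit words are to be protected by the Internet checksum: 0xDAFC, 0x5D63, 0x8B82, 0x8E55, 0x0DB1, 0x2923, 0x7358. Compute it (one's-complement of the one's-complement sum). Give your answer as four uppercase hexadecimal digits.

One's-complement addition (fold any carry out of bit 15 back into bit 0):
  0xDAFC + 0x5D63 = 0x1385F → wrap carry → 0x3860
  0x3860 + 0x8B82 = 0x0C3E2
  0xC3E2 + 0x8E55 = 0x15237 → wrap carry → 0x5238
  0x5238 + 0x0DB1 = 0x05FE9
  0x5FE9 + 0x2923 = 0x0890C
  0x890C + 0x7358 = 0x0FC64
One's-complement sum = 0xFC64.
Checksum = ~0xFC64 & 0xFFFF = 0x039B.

039B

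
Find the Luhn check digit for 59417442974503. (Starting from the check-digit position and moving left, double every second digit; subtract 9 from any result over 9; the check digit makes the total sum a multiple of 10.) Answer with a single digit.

Partial digits right→left: 3 0 5 4 7 9 2 4 4 7 1 4 9 5
Double every second digit counting from the check-digit position (so the 1st, 3rd, 5th, ... of the partial from the right).
  doubled (with −9 where >9): 6 1 5 4 8 2 9 → sum 35
  kept as-is: 0 4 9 4 7 4 5 → sum 33
Total = 35 + 33 = 68.
Check digit = (10 − (68 mod 10)) mod 10 = 2.

2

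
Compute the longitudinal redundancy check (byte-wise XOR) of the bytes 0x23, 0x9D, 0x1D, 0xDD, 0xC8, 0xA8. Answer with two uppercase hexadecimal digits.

XOR the bytes together:
  start with 0x23
  0x23 ⊕ 0x9D = 0xBE
  0xBE ⊕ 0x1D = 0xA3
  0xA3 ⊕ 0xDD = 0x7E
  0x7E ⊕ 0xC8 = 0xB6
  0xB6 ⊕ 0xA8 = 0x1E

1E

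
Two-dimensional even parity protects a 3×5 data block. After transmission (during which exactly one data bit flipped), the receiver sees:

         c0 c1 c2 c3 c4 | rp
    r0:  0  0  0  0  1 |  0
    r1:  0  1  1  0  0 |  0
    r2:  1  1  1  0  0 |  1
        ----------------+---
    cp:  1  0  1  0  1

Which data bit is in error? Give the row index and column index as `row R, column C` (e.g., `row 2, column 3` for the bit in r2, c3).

row 0, column 2

Recompute each row's even parity and compare to rp:
  r0: data parity 1, sent rp 0 → mismatch
  r1: data parity 0, sent rp 0 → ok
  r2: data parity 1, sent rp 1 → ok
Recompute each column's even parity and compare to cp:
  c0: data parity 1, sent cp 1 → ok
  c1: data parity 0, sent cp 0 → ok
  c2: data parity 0, sent cp 1 → mismatch
  c3: data parity 0, sent cp 0 → ok
  c4: data parity 1, sent cp 1 → ok
Exactly one row (r0) and one column (c2) fail → the flipped bit is at their intersection.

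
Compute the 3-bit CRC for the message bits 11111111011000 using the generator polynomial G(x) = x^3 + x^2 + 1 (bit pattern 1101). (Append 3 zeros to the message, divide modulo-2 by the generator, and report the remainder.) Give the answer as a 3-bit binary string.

Append 3 zeros: 11111111011000000. Divide by 1101 (XOR where the leading bit is 1):
  pos 0: 1111 XOR 1101 = 0010
  pos 2: 1011 XOR 1101 = 0110
  pos 3: 1101 XOR 1101 = 0000
  pos 7: 1011 XOR 1101 = 0110
  pos 8: 1100 XOR 1101 = 0001
  pos 11: 1000 XOR 1101 = 0101
  pos 12: 1010 XOR 1101 = 0111
  pos 13: 1110 XOR 1101 = 0011
Remainder (last 3 bits) = 011. This is the CRC / FCS.

011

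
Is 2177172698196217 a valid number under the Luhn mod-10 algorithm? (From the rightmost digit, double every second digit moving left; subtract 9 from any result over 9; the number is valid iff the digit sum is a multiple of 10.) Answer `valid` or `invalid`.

From the right, keep odd positions and double even positions (subtract 9 from any doubled value over 9):
  doubled (positions 2,4,...): 2 3 2 9 4 2 5 4 → sum 31
  kept (positions 1,3,...): 7 2 9 8 6 7 7 1 → sum 47
Total = 78.
78 mod 10 = 8, so the number is invalid.

invalid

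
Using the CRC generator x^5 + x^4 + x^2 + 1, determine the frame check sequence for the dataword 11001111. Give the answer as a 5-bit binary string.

Append 5 zeros: 1100111100000. Divide by 110101 (XOR where the leading bit is 1):
  pos 0: 110011 XOR 110101 = 000110
  pos 3: 110110 XOR 110101 = 000011
  pos 7: 110000 XOR 110101 = 000101
Remainder (last 5 bits) = 00101. This is the CRC / FCS.

00101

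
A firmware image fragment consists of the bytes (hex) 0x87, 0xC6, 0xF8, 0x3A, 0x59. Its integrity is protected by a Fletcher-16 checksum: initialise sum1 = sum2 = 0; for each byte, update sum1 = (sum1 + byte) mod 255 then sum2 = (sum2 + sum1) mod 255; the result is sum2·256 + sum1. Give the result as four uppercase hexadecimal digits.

79DA

Running sums (mod 255):
  after byte 0 (0x87): sum1=135, sum2=135
  after byte 1 (0xC6): sum1=78, sum2=213
  after byte 2 (0xF8): sum1=71, sum2=29
  after byte 3 (0x3A): sum1=129, sum2=158
  after byte 4 (0x59): sum1=218, sum2=121
Checksum = sum2·256 + sum1 = 121·256 + 218 = 31194 = 0x79DA.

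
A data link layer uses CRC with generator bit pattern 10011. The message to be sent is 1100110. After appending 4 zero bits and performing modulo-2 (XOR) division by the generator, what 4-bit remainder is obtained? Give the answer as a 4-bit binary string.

0111

Append 4 zeros: 11001100000. Divide by 10011 (XOR where the leading bit is 1):
  pos 0: 11001 XOR 10011 = 01010
  pos 1: 10101 XOR 10011 = 00110
  pos 3: 11000 XOR 10011 = 01011
  pos 4: 10110 XOR 10011 = 00101
  pos 6: 10100 XOR 10011 = 00111
Remainder (last 4 bits) = 0111. This is the CRC / FCS.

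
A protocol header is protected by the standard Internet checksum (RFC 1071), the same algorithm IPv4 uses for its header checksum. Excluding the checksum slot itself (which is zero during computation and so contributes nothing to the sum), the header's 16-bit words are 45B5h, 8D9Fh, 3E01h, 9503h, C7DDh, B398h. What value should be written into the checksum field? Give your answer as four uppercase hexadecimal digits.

One's-complement addition (fold any carry out of bit 15 back into bit 0):
  0x45B5 + 0x8D9F = 0x0D354
  0xD354 + 0x3E01 = 0x11155 → wrap carry → 0x1156
  0x1156 + 0x9503 = 0x0A659
  0xA659 + 0xC7DD = 0x16E36 → wrap carry → 0x6E37
  0x6E37 + 0xB398 = 0x121CF → wrap carry → 0x21D0
One's-complement sum = 0x21D0.
Checksum = ~0x21D0 & 0xFFFF = 0xDE2F.

DE2F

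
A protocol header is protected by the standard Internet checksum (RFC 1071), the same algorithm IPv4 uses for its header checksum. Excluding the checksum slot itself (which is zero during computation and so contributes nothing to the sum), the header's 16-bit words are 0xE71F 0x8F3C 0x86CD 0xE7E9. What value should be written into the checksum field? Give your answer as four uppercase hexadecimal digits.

One's-complement addition (fold any carry out of bit 15 back into bit 0):
  0xE71F + 0x8F3C = 0x1765B → wrap carry → 0x765C
  0x765C + 0x86CD = 0x0FD29
  0xFD29 + 0xE7E9 = 0x1E512 → wrap carry → 0xE513
One's-complement sum = 0xE513.
Checksum = ~0xE513 & 0xFFFF = 0x1AEC.

1AEC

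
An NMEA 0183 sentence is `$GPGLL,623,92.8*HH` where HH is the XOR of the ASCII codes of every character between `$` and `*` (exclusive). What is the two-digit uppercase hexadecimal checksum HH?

XOR the ASCII codes of the payload characters:
  'G' = 0x47 → acc = 0x47
  'P' = 0x50 → acc = 0x17
  'G' = 0x47 → acc = 0x50
  'L' = 0x4C → acc = 0x1C
  'L' = 0x4C → acc = 0x50
  ',' = 0x2C → acc = 0x7C
  '6' = 0x36 → acc = 0x4A
  '2' = 0x32 → acc = 0x78
  '3' = 0x33 → acc = 0x4B
  ',' = 0x2C → acc = 0x67
  '9' = 0x39 → acc = 0x5E
  '2' = 0x32 → acc = 0x6C
  '.' = 0x2E → acc = 0x42
  '8' = 0x38 → acc = 0x7A
Checksum = 0x7A.

7A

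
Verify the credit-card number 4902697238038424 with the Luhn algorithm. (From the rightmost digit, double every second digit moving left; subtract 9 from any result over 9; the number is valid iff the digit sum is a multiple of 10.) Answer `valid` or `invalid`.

From the right, keep odd positions and double even positions (subtract 9 from any doubled value over 9):
  doubled (positions 2,4,...): 4 7 0 6 5 3 0 8 → sum 33
  kept (positions 1,3,...): 4 4 3 8 2 9 2 9 → sum 41
Total = 74.
74 mod 10 = 4, so the number is invalid.

invalid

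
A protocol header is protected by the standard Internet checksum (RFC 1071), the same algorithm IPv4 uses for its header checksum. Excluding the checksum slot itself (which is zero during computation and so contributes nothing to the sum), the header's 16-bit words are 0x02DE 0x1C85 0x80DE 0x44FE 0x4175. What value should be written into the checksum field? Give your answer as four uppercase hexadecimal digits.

D94A

One's-complement addition (fold any carry out of bit 15 back into bit 0):
  0x02DE + 0x1C85 = 0x01F63
  0x1F63 + 0x80DE = 0x0A041
  0xA041 + 0x44FE = 0x0E53F
  0xE53F + 0x4175 = 0x126B4 → wrap carry → 0x26B5
One's-complement sum = 0x26B5.
Checksum = ~0x26B5 & 0xFFFF = 0xD94A.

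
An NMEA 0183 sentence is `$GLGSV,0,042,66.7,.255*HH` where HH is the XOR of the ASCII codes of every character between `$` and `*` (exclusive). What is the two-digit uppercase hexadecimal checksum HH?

4A

XOR the ASCII codes of the payload characters:
  'G' = 0x47 → acc = 0x47
  'L' = 0x4C → acc = 0x0B
  'G' = 0x47 → acc = 0x4C
  'S' = 0x53 → acc = 0x1F
  'V' = 0x56 → acc = 0x49
  ',' = 0x2C → acc = 0x65
  '0' = 0x30 → acc = 0x55
  ',' = 0x2C → acc = 0x79
  '0' = 0x30 → acc = 0x49
  '4' = 0x34 → acc = 0x7D
  '2' = 0x32 → acc = 0x4F
  ',' = 0x2C → acc = 0x63
  '6' = 0x36 → acc = 0x55
  '6' = 0x36 → acc = 0x63
  '.' = 0x2E → acc = 0x4D
  '7' = 0x37 → acc = 0x7A
  ',' = 0x2C → acc = 0x56
  '.' = 0x2E → acc = 0x78
  '2' = 0x32 → acc = 0x4A
  '5' = 0x35 → acc = 0x7F
  '5' = 0x35 → acc = 0x4A
Checksum = 0x4A.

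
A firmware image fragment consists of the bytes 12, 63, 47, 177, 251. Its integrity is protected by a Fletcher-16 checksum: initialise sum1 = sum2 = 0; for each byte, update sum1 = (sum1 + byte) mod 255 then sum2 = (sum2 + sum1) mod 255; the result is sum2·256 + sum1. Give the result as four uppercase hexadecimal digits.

2628

Running sums (mod 255):
  after byte 0 (12): sum1=12, sum2=12
  after byte 1 (63): sum1=75, sum2=87
  after byte 2 (47): sum1=122, sum2=209
  after byte 3 (177): sum1=44, sum2=253
  after byte 4 (251): sum1=40, sum2=38
Checksum = sum2·256 + sum1 = 38·256 + 40 = 9768 = 0x2628.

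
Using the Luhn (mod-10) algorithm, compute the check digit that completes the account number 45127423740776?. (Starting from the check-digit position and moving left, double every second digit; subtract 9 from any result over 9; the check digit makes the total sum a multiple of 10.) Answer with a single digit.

7

Partial digits right→left: 6 7 7 0 4 7 3 2 4 7 2 1 5 4
Double every second digit counting from the check-digit position (so the 1st, 3rd, 5th, ... of the partial from the right).
  doubled (with −9 where >9): 3 5 8 6 8 4 1 → sum 35
  kept as-is: 7 0 7 2 7 1 4 → sum 28
Total = 35 + 28 = 63.
Check digit = (10 − (63 mod 10)) mod 10 = 7.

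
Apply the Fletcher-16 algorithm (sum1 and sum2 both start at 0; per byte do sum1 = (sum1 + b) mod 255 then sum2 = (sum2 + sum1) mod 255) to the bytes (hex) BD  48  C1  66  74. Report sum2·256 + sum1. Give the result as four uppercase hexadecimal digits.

5CA2

Running sums (mod 255):
  after byte 0 (BD): sum1=189, sum2=189
  after byte 1 (48): sum1=6, sum2=195
  after byte 2 (C1): sum1=199, sum2=139
  after byte 3 (66): sum1=46, sum2=185
  after byte 4 (74): sum1=162, sum2=92
Checksum = sum2·256 + sum1 = 92·256 + 162 = 23714 = 0x5CA2.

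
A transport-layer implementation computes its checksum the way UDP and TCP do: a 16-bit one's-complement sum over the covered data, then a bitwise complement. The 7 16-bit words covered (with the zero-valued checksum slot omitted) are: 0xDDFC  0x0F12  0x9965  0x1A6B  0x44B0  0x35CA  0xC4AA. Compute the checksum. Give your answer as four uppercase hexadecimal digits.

One's-complement addition (fold any carry out of bit 15 back into bit 0):
  0xDDFC + 0x0F12 = 0x0ED0E
  0xED0E + 0x9965 = 0x18673 → wrap carry → 0x8674
  0x8674 + 0x1A6B = 0x0A0DF
  0xA0DF + 0x44B0 = 0x0E58F
  0xE58F + 0x35CA = 0x11B59 → wrap carry → 0x1B5A
  0x1B5A + 0xC4AA = 0x0E004
One's-complement sum = 0xE004.
Checksum = ~0xE004 & 0xFFFF = 0x1FFB.

1FFB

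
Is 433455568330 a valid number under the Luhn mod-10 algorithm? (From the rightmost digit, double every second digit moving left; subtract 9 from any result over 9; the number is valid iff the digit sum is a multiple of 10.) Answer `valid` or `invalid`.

valid

From the right, keep odd positions and double even positions (subtract 9 from any doubled value over 9):
  doubled (positions 2,4,...): 6 7 1 1 6 8 → sum 29
  kept (positions 1,3,...): 0 3 6 5 4 3 → sum 21
Total = 50.
50 mod 10 = 0, so the number is valid.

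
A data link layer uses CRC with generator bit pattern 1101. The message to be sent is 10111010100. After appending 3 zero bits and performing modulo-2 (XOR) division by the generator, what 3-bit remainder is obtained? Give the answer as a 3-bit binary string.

010

Append 3 zeros: 10111010100000. Divide by 1101 (XOR where the leading bit is 1):
  pos 0: 1011 XOR 1101 = 0110
  pos 1: 1101 XOR 1101 = 0000
  pos 6: 1010 XOR 1101 = 0111
  pos 7: 1110 XOR 1101 = 0011
  pos 9: 1100 XOR 1101 = 0001
Remainder (last 3 bits) = 010. This is the CRC / FCS.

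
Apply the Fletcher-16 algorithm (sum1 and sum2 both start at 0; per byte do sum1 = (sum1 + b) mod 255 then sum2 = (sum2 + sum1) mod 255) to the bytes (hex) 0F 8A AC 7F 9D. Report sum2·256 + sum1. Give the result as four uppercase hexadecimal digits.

1863

Running sums (mod 255):
  after byte 0 (0F): sum1=15, sum2=15
  after byte 1 (8A): sum1=153, sum2=168
  after byte 2 (AC): sum1=70, sum2=238
  after byte 3 (7F): sum1=197, sum2=180
  after byte 4 (9D): sum1=99, sum2=24
Checksum = sum2·256 + sum1 = 24·256 + 99 = 6243 = 0x1863.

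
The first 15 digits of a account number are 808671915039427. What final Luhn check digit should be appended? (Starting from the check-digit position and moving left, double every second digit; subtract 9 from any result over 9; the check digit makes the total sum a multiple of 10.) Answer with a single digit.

Partial digits right→left: 7 2 4 9 3 0 5 1 9 1 7 6 8 0 8
Double every second digit counting from the check-digit position (so the 1st, 3rd, 5th, ... of the partial from the right).
  doubled (with −9 where >9): 5 8 6 1 9 5 7 7 → sum 48
  kept as-is: 2 9 0 1 1 6 0 → sum 19
Total = 48 + 19 = 67.
Check digit = (10 − (67 mod 10)) mod 10 = 3.

3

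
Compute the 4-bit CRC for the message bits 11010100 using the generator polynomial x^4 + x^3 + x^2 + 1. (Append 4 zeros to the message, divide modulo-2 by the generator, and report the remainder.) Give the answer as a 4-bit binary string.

Append 4 zeros: 110101000000. Divide by 11101 (XOR where the leading bit is 1):
  pos 0: 11010 XOR 11101 = 00111
  pos 2: 11110 XOR 11101 = 00011
  pos 5: 11000 XOR 11101 = 00101
  pos 7: 10100 XOR 11101 = 01001
Remainder (last 4 bits) = 1001. This is the CRC / FCS.

1001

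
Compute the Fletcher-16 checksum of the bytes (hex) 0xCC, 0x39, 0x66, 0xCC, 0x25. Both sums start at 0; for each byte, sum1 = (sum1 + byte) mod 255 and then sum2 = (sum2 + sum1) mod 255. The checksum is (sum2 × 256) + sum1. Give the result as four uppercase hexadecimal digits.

D65E

Running sums (mod 255):
  after byte 0 (0xCC): sum1=204, sum2=204
  after byte 1 (0x39): sum1=6, sum2=210
  after byte 2 (0x66): sum1=108, sum2=63
  after byte 3 (0xCC): sum1=57, sum2=120
  after byte 4 (0x25): sum1=94, sum2=214
Checksum = sum2·256 + sum1 = 214·256 + 94 = 54878 = 0xD65E.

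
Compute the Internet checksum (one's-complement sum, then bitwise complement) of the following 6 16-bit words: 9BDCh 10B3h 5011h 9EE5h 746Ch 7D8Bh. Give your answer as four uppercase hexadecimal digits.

One's-complement addition (fold any carry out of bit 15 back into bit 0):
  0x9BDC + 0x10B3 = 0x0AC8F
  0xAC8F + 0x5011 = 0x0FCA0
  0xFCA0 + 0x9EE5 = 0x19B85 → wrap carry → 0x9B86
  0x9B86 + 0x746C = 0x10FF2 → wrap carry → 0x0FF3
  0x0FF3 + 0x7D8B = 0x08D7E
One's-complement sum = 0x8D7E.
Checksum = ~0x8D7E & 0xFFFF = 0x7281.

7281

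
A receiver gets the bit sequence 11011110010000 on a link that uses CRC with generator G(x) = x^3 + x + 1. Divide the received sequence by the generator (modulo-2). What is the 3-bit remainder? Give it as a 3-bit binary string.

Modulo-2 division of 11011110010000 by 1011:
  pos 0: 1101 XOR 1011 = 0110
  pos 1: 1101 XOR 1011 = 0110
  pos 2: 1101 XOR 1011 = 0110
  pos 3: 1101 XOR 1011 = 0110
  pos 4: 1100 XOR 1011 = 0111
  pos 5: 1110 XOR 1011 = 0101
  pos 6: 1011 XOR 1011 = 0000
Remainder = 000 (zero — the frame passes the CRC check).

000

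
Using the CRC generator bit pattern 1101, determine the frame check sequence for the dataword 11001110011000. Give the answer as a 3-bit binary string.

000

Append 3 zeros: 11001110011000000. Divide by 1101 (XOR where the leading bit is 1):
  pos 0: 1100 XOR 1101 = 0001
  pos 3: 1111 XOR 1101 = 0010
  pos 5: 1000 XOR 1101 = 0101
  pos 6: 1011 XOR 1101 = 0110
  pos 7: 1101 XOR 1101 = 0000
Remainder (last 3 bits) = 000. This is the CRC / FCS.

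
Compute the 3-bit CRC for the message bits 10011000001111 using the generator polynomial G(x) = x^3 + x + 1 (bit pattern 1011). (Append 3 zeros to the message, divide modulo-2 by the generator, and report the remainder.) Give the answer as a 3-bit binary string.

Append 3 zeros: 10011000001111000. Divide by 1011 (XOR where the leading bit is 1):
  pos 0: 1001 XOR 1011 = 0010
  pos 2: 1010 XOR 1011 = 0001
  pos 5: 1000 XOR 1011 = 0011
  pos 7: 1101 XOR 1011 = 0110
  pos 8: 1101 XOR 1011 = 0110
  pos 9: 1101 XOR 1011 = 0110
  pos 10: 1101 XOR 1011 = 0110
  pos 11: 1100 XOR 1011 = 0111
  pos 12: 1110 XOR 1011 = 0101
  pos 13: 1010 XOR 1011 = 0001
Remainder (last 3 bits) = 001. This is the CRC / FCS.

001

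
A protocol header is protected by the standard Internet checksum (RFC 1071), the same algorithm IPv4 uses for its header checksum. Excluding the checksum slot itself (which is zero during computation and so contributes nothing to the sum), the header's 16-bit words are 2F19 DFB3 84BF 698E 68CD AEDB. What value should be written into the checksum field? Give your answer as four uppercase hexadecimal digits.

EB3B

One's-complement addition (fold any carry out of bit 15 back into bit 0):
  0x2F19 + 0xDFB3 = 0x10ECC → wrap carry → 0x0ECD
  0x0ECD + 0x84BF = 0x0938C
  0x938C + 0x698E = 0x0FD1A
  0xFD1A + 0x68CD = 0x165E7 → wrap carry → 0x65E8
  0x65E8 + 0xAEDB = 0x114C3 → wrap carry → 0x14C4
One's-complement sum = 0x14C4.
Checksum = ~0x14C4 & 0xFFFF = 0xEB3B.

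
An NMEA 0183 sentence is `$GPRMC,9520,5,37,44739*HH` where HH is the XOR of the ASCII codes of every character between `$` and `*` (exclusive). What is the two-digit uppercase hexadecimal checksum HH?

49

XOR the ASCII codes of the payload characters:
  'G' = 0x47 → acc = 0x47
  'P' = 0x50 → acc = 0x17
  'R' = 0x52 → acc = 0x45
  'M' = 0x4D → acc = 0x08
  'C' = 0x43 → acc = 0x4B
  ',' = 0x2C → acc = 0x67
  '9' = 0x39 → acc = 0x5E
  '5' = 0x35 → acc = 0x6B
  '2' = 0x32 → acc = 0x59
  '0' = 0x30 → acc = 0x69
  ',' = 0x2C → acc = 0x45
  '5' = 0x35 → acc = 0x70
  ',' = 0x2C → acc = 0x5C
  '3' = 0x33 → acc = 0x6F
  '7' = 0x37 → acc = 0x58
  ',' = 0x2C → acc = 0x74
  '4' = 0x34 → acc = 0x40
  '4' = 0x34 → acc = 0x74
  '7' = 0x37 → acc = 0x43
  '3' = 0x33 → acc = 0x70
  '9' = 0x39 → acc = 0x49
Checksum = 0x49.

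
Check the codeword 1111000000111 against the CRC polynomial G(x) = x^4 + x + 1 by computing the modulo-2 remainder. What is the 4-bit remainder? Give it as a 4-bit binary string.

1011

Modulo-2 division of 1111000000111 by 10011:
  pos 0: 11110 XOR 10011 = 01101
  pos 1: 11010 XOR 10011 = 01001
  pos 2: 10010 XOR 10011 = 00001
  pos 6: 10001 XOR 10011 = 00010
Remainder = 1011 (nonzero — an error is detected).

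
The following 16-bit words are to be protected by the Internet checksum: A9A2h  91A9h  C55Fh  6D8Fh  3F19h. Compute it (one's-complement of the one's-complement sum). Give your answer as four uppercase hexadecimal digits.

One's-complement addition (fold any carry out of bit 15 back into bit 0):
  0xA9A2 + 0x91A9 = 0x13B4B → wrap carry → 0x3B4C
  0x3B4C + 0xC55F = 0x100AB → wrap carry → 0x00AC
  0x00AC + 0x6D8F = 0x06E3B
  0x6E3B + 0x3F19 = 0x0AD54
One's-complement sum = 0xAD54.
Checksum = ~0xAD54 & 0xFFFF = 0x52AB.

52AB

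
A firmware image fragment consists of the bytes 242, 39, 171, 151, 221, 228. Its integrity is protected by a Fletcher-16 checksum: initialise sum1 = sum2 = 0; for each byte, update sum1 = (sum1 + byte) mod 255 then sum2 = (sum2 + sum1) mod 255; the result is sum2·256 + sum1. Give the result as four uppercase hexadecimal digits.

8B20

Running sums (mod 255):
  after byte 0 (242): sum1=242, sum2=242
  after byte 1 (39): sum1=26, sum2=13
  after byte 2 (171): sum1=197, sum2=210
  after byte 3 (151): sum1=93, sum2=48
  after byte 4 (221): sum1=59, sum2=107
  after byte 5 (228): sum1=32, sum2=139
Checksum = sum2·256 + sum1 = 139·256 + 32 = 35616 = 0x8B20.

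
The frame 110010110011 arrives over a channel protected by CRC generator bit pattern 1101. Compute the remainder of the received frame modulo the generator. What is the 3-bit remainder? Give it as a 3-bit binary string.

100

Modulo-2 division of 110010110011 by 1101:
  pos 0: 1100 XOR 1101 = 0001
  pos 3: 1101 XOR 1101 = 0000
  pos 7: 1001 XOR 1101 = 0100
  pos 8: 1001 XOR 1101 = 0100
Remainder = 100 (nonzero — an error is detected).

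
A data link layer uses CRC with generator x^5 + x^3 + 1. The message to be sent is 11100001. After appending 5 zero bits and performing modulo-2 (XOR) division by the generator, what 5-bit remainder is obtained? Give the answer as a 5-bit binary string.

Append 5 zeros: 1110000100000. Divide by 101001 (XOR where the leading bit is 1):
  pos 0: 111000 XOR 101001 = 010001
  pos 1: 100010 XOR 101001 = 001011
  pos 3: 101110 XOR 101001 = 000111
  pos 6: 111000 XOR 101001 = 010001
  pos 7: 100010 XOR 101001 = 001011
Remainder (last 5 bits) = 01011. This is the CRC / FCS.

01011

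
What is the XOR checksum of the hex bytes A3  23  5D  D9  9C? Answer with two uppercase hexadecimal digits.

98

XOR the bytes together:
  start with 0xA3
  0xA3 ⊕ 0x23 = 0x80
  0x80 ⊕ 0x5D = 0xDD
  0xDD ⊕ 0xD9 = 0x04
  0x04 ⊕ 0x9C = 0x98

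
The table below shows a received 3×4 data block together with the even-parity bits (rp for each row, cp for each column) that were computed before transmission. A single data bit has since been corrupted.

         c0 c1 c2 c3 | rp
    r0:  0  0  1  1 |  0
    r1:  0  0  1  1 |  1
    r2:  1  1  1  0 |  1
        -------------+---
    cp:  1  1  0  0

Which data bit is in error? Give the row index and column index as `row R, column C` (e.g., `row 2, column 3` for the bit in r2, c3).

row 1, column 2

Recompute each row's even parity and compare to rp:
  r0: data parity 0, sent rp 0 → ok
  r1: data parity 0, sent rp 1 → mismatch
  r2: data parity 1, sent rp 1 → ok
Recompute each column's even parity and compare to cp:
  c0: data parity 1, sent cp 1 → ok
  c1: data parity 1, sent cp 1 → ok
  c2: data parity 1, sent cp 0 → mismatch
  c3: data parity 0, sent cp 0 → ok
Exactly one row (r1) and one column (c2) fail → the flipped bit is at their intersection.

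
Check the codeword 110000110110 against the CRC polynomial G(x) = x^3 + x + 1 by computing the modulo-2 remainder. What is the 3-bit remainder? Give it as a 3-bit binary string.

Modulo-2 division of 110000110110 by 1011:
  pos 0: 1100 XOR 1011 = 0111
  pos 1: 1110 XOR 1011 = 0101
  pos 2: 1010 XOR 1011 = 0001
  pos 5: 1110 XOR 1011 = 0101
  pos 6: 1011 XOR 1011 = 0000
Remainder = 010 (nonzero — an error is detected).

010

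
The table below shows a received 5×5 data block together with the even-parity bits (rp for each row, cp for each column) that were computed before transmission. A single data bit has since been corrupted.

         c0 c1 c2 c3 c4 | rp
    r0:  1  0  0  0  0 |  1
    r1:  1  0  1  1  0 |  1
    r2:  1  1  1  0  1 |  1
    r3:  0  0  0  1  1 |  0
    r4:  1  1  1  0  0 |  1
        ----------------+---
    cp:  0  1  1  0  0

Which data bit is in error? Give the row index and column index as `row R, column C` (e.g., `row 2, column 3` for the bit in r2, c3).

row 2, column 1

Recompute each row's even parity and compare to rp:
  r0: data parity 1, sent rp 1 → ok
  r1: data parity 1, sent rp 1 → ok
  r2: data parity 0, sent rp 1 → mismatch
  r3: data parity 0, sent rp 0 → ok
  r4: data parity 1, sent rp 1 → ok
Recompute each column's even parity and compare to cp:
  c0: data parity 0, sent cp 0 → ok
  c1: data parity 0, sent cp 1 → mismatch
  c2: data parity 1, sent cp 1 → ok
  c3: data parity 0, sent cp 0 → ok
  c4: data parity 0, sent cp 0 → ok
Exactly one row (r2) and one column (c1) fail → the flipped bit is at their intersection.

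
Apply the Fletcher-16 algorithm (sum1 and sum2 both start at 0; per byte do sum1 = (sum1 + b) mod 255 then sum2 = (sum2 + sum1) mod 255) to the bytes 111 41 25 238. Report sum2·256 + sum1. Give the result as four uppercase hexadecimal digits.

5AA0

Running sums (mod 255):
  after byte 0 (111): sum1=111, sum2=111
  after byte 1 (41): sum1=152, sum2=8
  after byte 2 (25): sum1=177, sum2=185
  after byte 3 (238): sum1=160, sum2=90
Checksum = sum2·256 + sum1 = 90·256 + 160 = 23200 = 0x5AA0.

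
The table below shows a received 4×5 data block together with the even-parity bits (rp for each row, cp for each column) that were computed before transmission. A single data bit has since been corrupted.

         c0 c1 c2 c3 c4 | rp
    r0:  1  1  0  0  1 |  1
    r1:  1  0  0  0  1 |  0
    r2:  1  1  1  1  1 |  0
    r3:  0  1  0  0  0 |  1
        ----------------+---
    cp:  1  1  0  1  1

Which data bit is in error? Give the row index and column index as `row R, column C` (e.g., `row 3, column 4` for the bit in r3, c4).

Recompute each row's even parity and compare to rp:
  r0: data parity 1, sent rp 1 → ok
  r1: data parity 0, sent rp 0 → ok
  r2: data parity 1, sent rp 0 → mismatch
  r3: data parity 1, sent rp 1 → ok
Recompute each column's even parity and compare to cp:
  c0: data parity 1, sent cp 1 → ok
  c1: data parity 1, sent cp 1 → ok
  c2: data parity 1, sent cp 0 → mismatch
  c3: data parity 1, sent cp 1 → ok
  c4: data parity 1, sent cp 1 → ok
Exactly one row (r2) and one column (c2) fail → the flipped bit is at their intersection.

row 2, column 2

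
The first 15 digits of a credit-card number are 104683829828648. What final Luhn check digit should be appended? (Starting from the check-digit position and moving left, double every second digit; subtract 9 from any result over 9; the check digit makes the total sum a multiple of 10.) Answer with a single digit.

Partial digits right→left: 8 4 6 8 2 8 9 2 8 3 8 6 4 0 1
Double every second digit counting from the check-digit position (so the 1st, 3rd, 5th, ... of the partial from the right).
  doubled (with −9 where >9): 7 3 4 9 7 7 8 2 → sum 47
  kept as-is: 4 8 8 2 3 6 0 → sum 31
Total = 47 + 31 = 78.
Check digit = (10 − (78 mod 10)) mod 10 = 2.

2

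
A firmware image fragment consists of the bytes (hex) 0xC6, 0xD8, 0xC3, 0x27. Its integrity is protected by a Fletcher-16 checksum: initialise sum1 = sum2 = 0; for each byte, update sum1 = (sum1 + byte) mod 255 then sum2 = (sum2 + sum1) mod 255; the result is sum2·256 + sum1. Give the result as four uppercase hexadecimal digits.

Running sums (mod 255):
  after byte 0 (0xC6): sum1=198, sum2=198
  after byte 1 (0xD8): sum1=159, sum2=102
  after byte 2 (0xC3): sum1=99, sum2=201
  after byte 3 (0x27): sum1=138, sum2=84
Checksum = sum2·256 + sum1 = 84·256 + 138 = 21642 = 0x548A.

548A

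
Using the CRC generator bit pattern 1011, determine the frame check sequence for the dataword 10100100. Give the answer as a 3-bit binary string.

Append 3 zeros: 10100100000. Divide by 1011 (XOR where the leading bit is 1):
  pos 0: 1010 XOR 1011 = 0001
  pos 3: 1010 XOR 1011 = 0001
  pos 6: 1000 XOR 1011 = 0011
Remainder (last 3 bits) = 110. This is the CRC / FCS.

110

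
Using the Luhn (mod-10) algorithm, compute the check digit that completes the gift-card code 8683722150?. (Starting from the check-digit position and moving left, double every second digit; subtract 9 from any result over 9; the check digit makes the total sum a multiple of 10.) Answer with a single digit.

Partial digits right→left: 0 5 1 2 2 7 3 8 6 8
Double every second digit counting from the check-digit position (so the 1st, 3rd, 5th, ... of the partial from the right).
  doubled (with −9 where >9): 0 2 4 6 3 → sum 15
  kept as-is: 5 2 7 8 8 → sum 30
Total = 15 + 30 = 45.
Check digit = (10 − (45 mod 10)) mod 10 = 5.

5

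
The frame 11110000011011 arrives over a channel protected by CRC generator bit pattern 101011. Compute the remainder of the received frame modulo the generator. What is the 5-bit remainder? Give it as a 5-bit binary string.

Modulo-2 division of 11110000011011 by 101011:
  pos 0: 111100 XOR 101011 = 010111
  pos 1: 101110 XOR 101011 = 000101
  pos 4: 101001 XOR 101011 = 000010
  pos 8: 101011 XOR 101011 = 000000
Remainder = 00000 (zero — the frame passes the CRC check).

00000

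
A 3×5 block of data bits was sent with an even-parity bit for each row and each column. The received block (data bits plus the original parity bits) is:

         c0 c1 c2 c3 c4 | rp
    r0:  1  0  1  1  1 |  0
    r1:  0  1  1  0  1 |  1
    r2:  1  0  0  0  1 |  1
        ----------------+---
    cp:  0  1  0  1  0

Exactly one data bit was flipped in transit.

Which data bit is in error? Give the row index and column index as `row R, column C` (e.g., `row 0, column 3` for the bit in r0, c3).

row 2, column 4

Recompute each row's even parity and compare to rp:
  r0: data parity 0, sent rp 0 → ok
  r1: data parity 1, sent rp 1 → ok
  r2: data parity 0, sent rp 1 → mismatch
Recompute each column's even parity and compare to cp:
  c0: data parity 0, sent cp 0 → ok
  c1: data parity 1, sent cp 1 → ok
  c2: data parity 0, sent cp 0 → ok
  c3: data parity 1, sent cp 1 → ok
  c4: data parity 1, sent cp 0 → mismatch
Exactly one row (r2) and one column (c4) fail → the flipped bit is at their intersection.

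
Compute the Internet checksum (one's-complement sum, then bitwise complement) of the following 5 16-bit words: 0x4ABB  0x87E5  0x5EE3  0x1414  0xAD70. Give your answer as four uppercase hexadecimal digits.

One's-complement addition (fold any carry out of bit 15 back into bit 0):
  0x4ABB + 0x87E5 = 0x0D2A0
  0xD2A0 + 0x5EE3 = 0x13183 → wrap carry → 0x3184
  0x3184 + 0x1414 = 0x04598
  0x4598 + 0xAD70 = 0x0F308
One's-complement sum = 0xF308.
Checksum = ~0xF308 & 0xFFFF = 0x0CF7.

0CF7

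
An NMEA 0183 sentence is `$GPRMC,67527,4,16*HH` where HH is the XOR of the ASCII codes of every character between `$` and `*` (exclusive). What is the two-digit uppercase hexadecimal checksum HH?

XOR the ASCII codes of the payload characters:
  'G' = 0x47 → acc = 0x47
  'P' = 0x50 → acc = 0x17
  'R' = 0x52 → acc = 0x45
  'M' = 0x4D → acc = 0x08
  'C' = 0x43 → acc = 0x4B
  ',' = 0x2C → acc = 0x67
  '6' = 0x36 → acc = 0x51
  '7' = 0x37 → acc = 0x66
  '5' = 0x35 → acc = 0x53
  '2' = 0x32 → acc = 0x61
  '7' = 0x37 → acc = 0x56
  ',' = 0x2C → acc = 0x7A
  '4' = 0x34 → acc = 0x4E
  ',' = 0x2C → acc = 0x62
  '1' = 0x31 → acc = 0x53
  '6' = 0x36 → acc = 0x65
Checksum = 0x65.

65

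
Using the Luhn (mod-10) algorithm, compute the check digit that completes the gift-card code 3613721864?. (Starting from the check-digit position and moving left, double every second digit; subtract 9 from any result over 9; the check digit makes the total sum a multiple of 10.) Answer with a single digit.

4

Partial digits right→left: 4 6 8 1 2 7 3 1 6 3
Double every second digit counting from the check-digit position (so the 1st, 3rd, 5th, ... of the partial from the right).
  doubled (with −9 where >9): 8 7 4 6 3 → sum 28
  kept as-is: 6 1 7 1 3 → sum 18
Total = 28 + 18 = 46.
Check digit = (10 − (46 mod 10)) mod 10 = 4.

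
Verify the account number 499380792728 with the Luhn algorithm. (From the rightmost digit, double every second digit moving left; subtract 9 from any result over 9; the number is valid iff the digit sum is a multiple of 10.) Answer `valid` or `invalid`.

invalid

From the right, keep odd positions and double even positions (subtract 9 from any doubled value over 9):
  doubled (positions 2,4,...): 4 4 5 7 9 8 → sum 37
  kept (positions 1,3,...): 8 7 9 0 3 9 → sum 36
Total = 73.
73 mod 10 = 3, so the number is invalid.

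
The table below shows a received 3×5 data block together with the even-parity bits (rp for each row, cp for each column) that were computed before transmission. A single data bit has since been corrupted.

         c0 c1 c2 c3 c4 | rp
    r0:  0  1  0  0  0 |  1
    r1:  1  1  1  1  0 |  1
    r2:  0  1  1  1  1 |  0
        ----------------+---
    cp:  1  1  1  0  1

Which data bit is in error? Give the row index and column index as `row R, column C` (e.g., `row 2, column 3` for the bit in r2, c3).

Recompute each row's even parity and compare to rp:
  r0: data parity 1, sent rp 1 → ok
  r1: data parity 0, sent rp 1 → mismatch
  r2: data parity 0, sent rp 0 → ok
Recompute each column's even parity and compare to cp:
  c0: data parity 1, sent cp 1 → ok
  c1: data parity 1, sent cp 1 → ok
  c2: data parity 0, sent cp 1 → mismatch
  c3: data parity 0, sent cp 0 → ok
  c4: data parity 1, sent cp 1 → ok
Exactly one row (r1) and one column (c2) fail → the flipped bit is at their intersection.

row 1, column 2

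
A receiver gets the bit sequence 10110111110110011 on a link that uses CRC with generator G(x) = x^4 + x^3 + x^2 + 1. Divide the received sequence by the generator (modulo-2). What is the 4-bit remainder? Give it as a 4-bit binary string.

Modulo-2 division of 10110111110110011 by 11101:
  pos 0: 10110 XOR 11101 = 01011
  pos 1: 10111 XOR 11101 = 01010
  pos 2: 10101 XOR 11101 = 01000
  pos 3: 10001 XOR 11101 = 01100
  pos 4: 11001 XOR 11101 = 00100
  pos 6: 10010 XOR 11101 = 01111
  pos 7: 11111 XOR 11101 = 00010
  pos 10: 10100 XOR 11101 = 01001
  pos 11: 10011 XOR 11101 = 01110
  pos 12: 11101 XOR 11101 = 00000
Remainder = 0000 (zero — the frame passes the CRC check).

0000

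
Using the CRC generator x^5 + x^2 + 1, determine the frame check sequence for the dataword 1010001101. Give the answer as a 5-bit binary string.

01111

Append 5 zeros: 101000110100000. Divide by 100101 (XOR where the leading bit is 1):
  pos 0: 101000 XOR 100101 = 001101
  pos 2: 110111 XOR 100101 = 010010
  pos 3: 100100 XOR 100101 = 000001
  pos 8: 110000 XOR 100101 = 010101
  pos 9: 101010 XOR 100101 = 001111
Remainder (last 5 bits) = 01111. This is the CRC / FCS.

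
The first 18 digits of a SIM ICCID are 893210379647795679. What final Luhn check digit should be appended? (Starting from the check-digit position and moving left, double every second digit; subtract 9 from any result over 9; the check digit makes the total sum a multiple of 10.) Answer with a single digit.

Partial digits right→left: 9 7 6 5 9 7 7 4 6 9 7 3 0 1 2 3 9 8
Double every second digit counting from the check-digit position (so the 1st, 3rd, 5th, ... of the partial from the right).
  doubled (with −9 where >9): 9 3 9 5 3 5 0 4 9 → sum 47
  kept as-is: 7 5 7 4 9 3 1 3 8 → sum 47
Total = 47 + 47 = 94.
Check digit = (10 − (94 mod 10)) mod 10 = 6.

6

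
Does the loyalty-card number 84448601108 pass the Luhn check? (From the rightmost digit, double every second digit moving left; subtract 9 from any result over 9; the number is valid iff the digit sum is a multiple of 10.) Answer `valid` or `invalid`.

valid

From the right, keep odd positions and double even positions (subtract 9 from any doubled value over 9):
  doubled (positions 2,4,...): 0 2 3 8 8 → sum 21
  kept (positions 1,3,...): 8 1 0 8 4 8 → sum 29
Total = 50.
50 mod 10 = 0, so the number is valid.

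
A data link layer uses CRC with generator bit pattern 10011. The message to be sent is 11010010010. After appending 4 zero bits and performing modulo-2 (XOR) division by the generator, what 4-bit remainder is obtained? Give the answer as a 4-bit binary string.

1001

Append 4 zeros: 110100100100000. Divide by 10011 (XOR where the leading bit is 1):
  pos 0: 11010 XOR 10011 = 01001
  pos 1: 10010 XOR 10011 = 00001
  pos 5: 11001 XOR 10011 = 01010
  pos 6: 10100 XOR 10011 = 00111
  pos 8: 11100 XOR 10011 = 01111
  pos 9: 11110 XOR 10011 = 01101
  pos 10: 11010 XOR 10011 = 01001
Remainder (last 4 bits) = 1001. This is the CRC / FCS.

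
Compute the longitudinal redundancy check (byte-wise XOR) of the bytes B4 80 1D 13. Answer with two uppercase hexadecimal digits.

XOR the bytes together:
  start with 0xB4
  0xB4 ⊕ 0x80 = 0x34
  0x34 ⊕ 0x1D = 0x29
  0x29 ⊕ 0x13 = 0x3A

3A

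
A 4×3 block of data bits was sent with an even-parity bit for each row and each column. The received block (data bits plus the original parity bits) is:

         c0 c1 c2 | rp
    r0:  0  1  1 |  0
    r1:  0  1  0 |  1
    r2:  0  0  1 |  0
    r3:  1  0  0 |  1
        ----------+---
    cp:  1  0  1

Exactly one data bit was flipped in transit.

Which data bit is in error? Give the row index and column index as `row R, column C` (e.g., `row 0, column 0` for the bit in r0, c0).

Recompute each row's even parity and compare to rp:
  r0: data parity 0, sent rp 0 → ok
  r1: data parity 1, sent rp 1 → ok
  r2: data parity 1, sent rp 0 → mismatch
  r3: data parity 1, sent rp 1 → ok
Recompute each column's even parity and compare to cp:
  c0: data parity 1, sent cp 1 → ok
  c1: data parity 0, sent cp 0 → ok
  c2: data parity 0, sent cp 1 → mismatch
Exactly one row (r2) and one column (c2) fail → the flipped bit is at their intersection.

row 2, column 2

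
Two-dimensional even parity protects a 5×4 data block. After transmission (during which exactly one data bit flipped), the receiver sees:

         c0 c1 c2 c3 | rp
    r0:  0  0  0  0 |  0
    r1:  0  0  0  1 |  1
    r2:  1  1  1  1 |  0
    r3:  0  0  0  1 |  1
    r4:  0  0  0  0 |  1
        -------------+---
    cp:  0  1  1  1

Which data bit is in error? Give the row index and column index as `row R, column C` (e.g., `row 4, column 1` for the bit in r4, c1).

row 4, column 0

Recompute each row's even parity and compare to rp:
  r0: data parity 0, sent rp 0 → ok
  r1: data parity 1, sent rp 1 → ok
  r2: data parity 0, sent rp 0 → ok
  r3: data parity 1, sent rp 1 → ok
  r4: data parity 0, sent rp 1 → mismatch
Recompute each column's even parity and compare to cp:
  c0: data parity 1, sent cp 0 → mismatch
  c1: data parity 1, sent cp 1 → ok
  c2: data parity 1, sent cp 1 → ok
  c3: data parity 1, sent cp 1 → ok
Exactly one row (r4) and one column (c0) fail → the flipped bit is at their intersection.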